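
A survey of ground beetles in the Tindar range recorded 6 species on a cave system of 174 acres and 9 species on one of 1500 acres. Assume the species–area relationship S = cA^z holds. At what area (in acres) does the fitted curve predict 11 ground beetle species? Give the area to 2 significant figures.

z = ln(9/6) / ln(1500/174) = 0.4055 / 2.1542 = 0.1882
c = 6 / 174^0.1882 = 6 / 2.641 = 2.272
A = (11/2.272)^(1/0.1882) ⇒ ln A = ln(4.841)/0.1882 = 8.3793
A = e^8.3793 ≈ 4356 acres

4400 acres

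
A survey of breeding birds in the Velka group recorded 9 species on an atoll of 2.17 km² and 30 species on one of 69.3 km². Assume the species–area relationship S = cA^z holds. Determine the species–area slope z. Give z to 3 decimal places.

0.348

Taking logs: ln S = ln c + z ln A, so z = (ln S₂ − ln S₁)/(ln A₂ − ln A₁).
z = ln(30/9) / ln(69.3/2.17) = ln(3.333) / ln(31.94) = 1.2040 / 3.4637 = 0.3476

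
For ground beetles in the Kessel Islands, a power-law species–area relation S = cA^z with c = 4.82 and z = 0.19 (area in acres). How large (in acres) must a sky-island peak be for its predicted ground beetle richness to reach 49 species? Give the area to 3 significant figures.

200000 acres

49 = 4.82 × A^0.19  ⇒  A^0.19 = 49/4.82 = 10.17
ln A = ln(10.17) / 0.19 = 2.3190 / 0.19 = 12.2055
A = e^12.2055 ≈ 199887 acres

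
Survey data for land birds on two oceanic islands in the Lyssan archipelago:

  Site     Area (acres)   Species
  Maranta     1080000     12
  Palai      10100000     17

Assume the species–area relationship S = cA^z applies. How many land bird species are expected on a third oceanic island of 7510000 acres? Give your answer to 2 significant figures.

z = ln(17/12) / ln(10100000/1080000) = 0.3483 / 2.2356 = 0.1558
c = 12 / 1080000^0.1558 = 12 / 8.71 = 1.378
S₃ = 1.378 × 7510000^0.1558 = 1.378 × 11.78 ≈ 16.23

16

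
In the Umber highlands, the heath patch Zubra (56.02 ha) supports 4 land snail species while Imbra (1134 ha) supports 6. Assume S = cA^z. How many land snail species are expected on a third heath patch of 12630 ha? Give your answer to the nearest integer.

z = ln(6/4) / ln(1134/56.02) = 0.4055 / 3.0078 = 0.1348
c = 4 / 56.02^0.1348 = 4 / 1.721 = 2.325
S₃ = 2.325 × 12630^0.1348 = 2.325 × 3.572 ≈ 8.304

8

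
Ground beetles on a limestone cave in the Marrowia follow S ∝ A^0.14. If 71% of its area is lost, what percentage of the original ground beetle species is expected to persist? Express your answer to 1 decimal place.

84.1%

S_new/S_old = (A_new/A_old)^z = 0.29^0.14
= exp(0.14 × ln 0.29) = exp(0.14 × -1.2379) = exp(-0.1733) ≈ 0.8409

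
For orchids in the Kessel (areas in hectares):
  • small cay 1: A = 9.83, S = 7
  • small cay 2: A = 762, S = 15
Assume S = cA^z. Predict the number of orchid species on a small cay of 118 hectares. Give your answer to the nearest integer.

z = ln(15/7) / ln(762/9.83) = 0.7621 / 4.3505 = 0.1752
c = 7 / 9.83^0.1752 = 7 / 1.492 = 4.69
S₃ = 4.69 × 118^0.1752 = 4.69 × 2.307 ≈ 10.82

11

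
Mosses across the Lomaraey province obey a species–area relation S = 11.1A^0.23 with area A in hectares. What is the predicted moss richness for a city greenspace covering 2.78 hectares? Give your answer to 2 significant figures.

S = 11.1 × 2.78^0.23
ln S = ln 11.1 + 0.23 × ln 2.78 = 2.4069 + 0.23 × 1.0225 = 2.6421
S = e^2.6421 ≈ 14.04

14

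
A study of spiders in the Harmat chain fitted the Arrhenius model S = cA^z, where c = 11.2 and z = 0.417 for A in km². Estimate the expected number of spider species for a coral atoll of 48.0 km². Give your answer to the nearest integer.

S = 11.2 × 48^0.417
ln S = ln 11.2 + 0.417 × ln 48 = 2.4159 + 0.417 × 3.8712 = 4.0302
S = e^4.0302 ≈ 56.27

56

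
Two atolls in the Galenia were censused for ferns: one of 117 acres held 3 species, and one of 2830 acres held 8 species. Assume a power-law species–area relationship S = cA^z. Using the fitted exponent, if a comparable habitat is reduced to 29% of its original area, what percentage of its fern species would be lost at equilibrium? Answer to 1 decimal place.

31.7%

z = ln(8/3) / ln(2830/117) = 0.9808 / 3.1859 = 0.3079
S_new/S_old = (A_new/A_old)^z = 0.29^0.3079 = exp(0.3079 × -1.2379) = 0.6831
Fraction lost = 1 − 0.6831 = 0.3169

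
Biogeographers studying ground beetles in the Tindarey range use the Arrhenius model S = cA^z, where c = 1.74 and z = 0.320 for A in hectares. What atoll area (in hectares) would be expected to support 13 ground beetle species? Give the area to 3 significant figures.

536 hectares

13 = 1.74 × A^0.32  ⇒  A^0.32 = 13/1.74 = 7.471
ln A = ln(7.471) / 0.32 = 2.0111 / 0.32 = 6.2846
A = e^6.2846 ≈ 536.2 hectares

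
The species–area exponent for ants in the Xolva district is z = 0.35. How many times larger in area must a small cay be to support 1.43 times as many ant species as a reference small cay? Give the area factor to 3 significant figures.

(A₂/A₁)^0.35 = 1.43, so A₂/A₁ = 1.43^(1/0.35) = 1.43^2.857
ln(A₂/A₁) = ln 1.43 / 0.35 = 0.3577 / 0.35 = 1.0219
A₂/A₁ = e^1.0219 ≈ 2.779

2.78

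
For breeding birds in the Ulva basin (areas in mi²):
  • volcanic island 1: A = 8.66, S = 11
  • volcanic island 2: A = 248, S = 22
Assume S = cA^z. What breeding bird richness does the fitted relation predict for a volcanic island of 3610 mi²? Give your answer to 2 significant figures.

38

z = ln(22/11) / ln(248/8.66) = 0.6931 / 3.3547 = 0.2066
c = 11 / 8.66^0.2066 = 11 / 1.562 = 7.042
S₃ = 7.042 × 3610^0.2066 = 7.042 × 5.433 ≈ 38.26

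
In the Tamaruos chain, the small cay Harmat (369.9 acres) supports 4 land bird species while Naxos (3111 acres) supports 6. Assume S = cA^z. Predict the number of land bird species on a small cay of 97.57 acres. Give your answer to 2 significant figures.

z = ln(6/4) / ln(3111/369.9) = 0.4055 / 2.1295 = 0.1904
c = 4 / 369.9^0.1904 = 4 / 3.083 = 1.297
S₃ = 1.297 × 97.57^0.1904 = 1.297 × 2.392 ≈ 3.104

3.1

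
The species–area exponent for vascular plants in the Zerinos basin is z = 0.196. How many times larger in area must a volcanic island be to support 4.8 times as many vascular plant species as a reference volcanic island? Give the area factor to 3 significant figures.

(A₂/A₁)^0.196 = 4.8, so A₂/A₁ = 4.8^(1/0.196) = 4.8^5.102
ln(A₂/A₁) = ln 4.8 / 0.196 = 1.5686 / 0.196 = 8.0031
A₂/A₁ = e^8.0031 ≈ 2990

2990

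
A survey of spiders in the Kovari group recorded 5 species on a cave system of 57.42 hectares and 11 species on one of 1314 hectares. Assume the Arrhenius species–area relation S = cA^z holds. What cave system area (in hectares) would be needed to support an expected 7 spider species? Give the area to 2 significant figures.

220 hectares

z = ln(11/5) / ln(1314/57.42) = 0.7885 / 3.1304 = 0.2519
c = 5 / 57.42^0.2519 = 5 / 2.774 = 1.803
A = (7/1.803)^(1/0.2519) ⇒ ln A = ln(3.883)/0.2519 = 5.3863
A = e^5.3863 ≈ 218.4 hectares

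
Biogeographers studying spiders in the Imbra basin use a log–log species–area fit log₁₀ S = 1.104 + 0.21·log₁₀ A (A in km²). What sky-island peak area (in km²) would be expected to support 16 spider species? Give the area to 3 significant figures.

16 = 12.71 × A^0.21  ⇒  A^0.21 = 16/12.71 = 1.259
ln A = ln(1.259) / 0.21 = 0.2305 / 0.21 = 1.0978
A = e^1.0978 ≈ 2.998 km²

3.00 km²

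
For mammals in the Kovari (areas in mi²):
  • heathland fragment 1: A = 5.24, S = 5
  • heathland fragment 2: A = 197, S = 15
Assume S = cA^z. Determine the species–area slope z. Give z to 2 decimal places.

Taking logs: ln S = ln c + z ln A, so z = (ln S₂ − ln S₁)/(ln A₂ − ln A₁).
z = ln(15/5) / ln(197/5.24) = ln(3) / ln(37.6) = 1.0986 / 3.6269 = 0.3029

0.30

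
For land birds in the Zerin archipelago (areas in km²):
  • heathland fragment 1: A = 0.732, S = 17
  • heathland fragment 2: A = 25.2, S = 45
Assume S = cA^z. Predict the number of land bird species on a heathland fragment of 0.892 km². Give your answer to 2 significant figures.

z = ln(45/17) / ln(25.2/0.732) = 0.9734 / 3.5388 = 0.2751
c = 17 / 0.732^0.2751 = 17 / 0.9178 = 18.52
S₃ = 18.52 × 0.892^0.2751 = 18.52 × 0.9691 ≈ 17.95

18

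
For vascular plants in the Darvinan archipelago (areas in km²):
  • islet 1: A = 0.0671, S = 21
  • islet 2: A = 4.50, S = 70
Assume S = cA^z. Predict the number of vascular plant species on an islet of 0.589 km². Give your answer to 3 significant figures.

z = ln(70/21) / ln(4.5/0.0671) = 1.2040 / 4.2056 = 0.2863
c = 21 / 0.0671^0.2863 = 21 / 0.4614 = 45.51
S₃ = 45.51 × 0.589^0.2863 = 45.51 × 0.8594 ≈ 39.11

39.1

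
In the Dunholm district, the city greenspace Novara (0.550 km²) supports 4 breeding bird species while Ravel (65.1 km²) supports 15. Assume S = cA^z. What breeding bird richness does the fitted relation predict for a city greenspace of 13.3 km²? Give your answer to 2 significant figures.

9.7

z = ln(15/4) / ln(65.1/0.55) = 1.3218 / 4.7738 = 0.2769
c = 4 / 0.55^0.2769 = 4 / 0.8474 = 4.72
S₃ = 4.72 × 13.3^0.2769 = 4.72 × 2.047 ≈ 9.663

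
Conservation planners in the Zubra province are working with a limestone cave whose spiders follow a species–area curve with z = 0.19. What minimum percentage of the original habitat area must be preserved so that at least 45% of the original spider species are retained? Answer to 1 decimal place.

Need (A_new/A_old)^0.19 = 0.45, so A_new/A_old = 0.45^(1/0.19) = 0.45^5.263
ln(A_new/A_old) = ln 0.45 / 0.19 = -0.7985 / 0.19 = -4.2027
A_new/A_old = e^-4.2027 ≈ 0.01496

1.5%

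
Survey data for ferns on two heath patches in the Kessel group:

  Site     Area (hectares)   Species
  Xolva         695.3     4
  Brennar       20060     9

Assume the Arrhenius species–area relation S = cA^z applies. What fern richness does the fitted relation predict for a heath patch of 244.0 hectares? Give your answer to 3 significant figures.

3.11

z = ln(9/4) / ln(20060/695.3) = 0.8109 / 3.3621 = 0.2412
c = 4 / 695.3^0.2412 = 4 / 4.847 = 0.8252
S₃ = 0.8252 × 244^0.2412 = 0.8252 × 3.766 ≈ 3.107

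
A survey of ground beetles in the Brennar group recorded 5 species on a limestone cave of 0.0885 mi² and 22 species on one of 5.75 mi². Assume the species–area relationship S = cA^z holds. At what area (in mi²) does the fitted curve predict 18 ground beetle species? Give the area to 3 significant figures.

3.27 mi²

z = ln(22/5) / ln(5.75/0.0885) = 1.4816 / 4.1740 = 0.3550
c = 5 / 0.0885^0.3550 = 5 / 0.4229 = 11.82
A = (18/11.82)^(1/0.3550) ⇒ ln A = ln(1.522)/0.3550 = 1.1839
A = e^1.1839 ≈ 3.267 mi²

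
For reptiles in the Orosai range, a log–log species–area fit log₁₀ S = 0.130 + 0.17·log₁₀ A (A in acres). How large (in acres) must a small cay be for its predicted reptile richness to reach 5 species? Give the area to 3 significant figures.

5 = 1.349 × A^0.17  ⇒  A^0.17 = 5/1.349 = 3.707
ln A = ln(3.707) / 0.17 = 1.3101 / 0.17 = 7.7065
A = e^7.7065 ≈ 2223 acres

2220 acres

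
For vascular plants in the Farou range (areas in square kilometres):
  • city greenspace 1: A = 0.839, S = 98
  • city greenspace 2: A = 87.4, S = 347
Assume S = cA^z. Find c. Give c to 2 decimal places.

z = ln(S₂/S₁) / ln(A₂/A₁) = ln(347/98) / ln(87.4/0.839) = 1.2644 / 4.6460 = 0.2721
c = S₁ / A₁^z = 98 / 0.839^0.2721 = 98 / 0.9534 = 102.8

102.80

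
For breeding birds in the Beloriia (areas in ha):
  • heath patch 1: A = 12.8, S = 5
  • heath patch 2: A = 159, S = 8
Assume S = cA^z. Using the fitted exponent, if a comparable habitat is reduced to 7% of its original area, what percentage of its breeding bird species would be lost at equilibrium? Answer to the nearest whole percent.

z = ln(8/5) / ln(159/12.8) = 0.4700 / 2.5195 = 0.1865
S_new/S_old = (A_new/A_old)^z = 0.07^0.1865 = exp(0.1865 × -2.6593) = 0.6089
Fraction lost = 1 − 0.6089 = 0.3911

39%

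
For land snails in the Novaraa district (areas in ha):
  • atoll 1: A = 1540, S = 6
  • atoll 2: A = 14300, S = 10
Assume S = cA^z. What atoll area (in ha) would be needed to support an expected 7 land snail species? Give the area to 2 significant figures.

3000 ha

z = ln(10/6) / ln(14300/1540) = 0.5108 / 2.2285 = 0.2292
c = 6 / 1540^0.2292 = 6 / 5.379 = 1.116
A = (7/1.116)^(1/0.2292) ⇒ ln A = ln(6.275)/0.2292 = 8.0120
A = e^8.0120 ≈ 3017 ha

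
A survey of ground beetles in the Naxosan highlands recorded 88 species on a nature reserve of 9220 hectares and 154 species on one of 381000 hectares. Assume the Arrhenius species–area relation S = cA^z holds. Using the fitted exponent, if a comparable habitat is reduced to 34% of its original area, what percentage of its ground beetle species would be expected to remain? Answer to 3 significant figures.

z = ln(154/88) / ln(381000/9220) = 0.5596 / 3.7214 = 0.1504
S_new/S_old = (A_new/A_old)^z = 0.34^0.1504 = exp(0.1504 × -1.0788) = 0.8502

85.0%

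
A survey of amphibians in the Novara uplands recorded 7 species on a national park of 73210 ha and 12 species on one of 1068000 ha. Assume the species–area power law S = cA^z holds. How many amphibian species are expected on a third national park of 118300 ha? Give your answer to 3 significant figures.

7.71

z = ln(12/7) / ln(1068000/73210) = 0.5390 / 2.6802 = 0.2011
c = 7 / 73210^0.2011 = 7 / 9.512 = 0.7359
S₃ = 0.7359 × 118300^0.2011 = 0.7359 × 10.48 ≈ 7.709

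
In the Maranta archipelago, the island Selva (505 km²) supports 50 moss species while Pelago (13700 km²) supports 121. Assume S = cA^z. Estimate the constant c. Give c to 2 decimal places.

9.44

z = ln(S₂/S₁) / ln(A₂/A₁) = ln(121/50) / ln(13700/505) = 0.8838 / 3.3006 = 0.2678
c = S₁ / A₁^z = 50 / 505^0.2678 = 50 / 5.295 = 9.444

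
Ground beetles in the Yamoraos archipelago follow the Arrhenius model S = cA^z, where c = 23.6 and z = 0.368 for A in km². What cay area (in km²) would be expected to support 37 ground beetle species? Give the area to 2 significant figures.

3.4 km²

37 = 23.6 × A^0.368  ⇒  A^0.368 = 37/23.6 = 1.568
ln A = ln(1.568) / 0.368 = 0.4497 / 0.368 = 1.2219
A = e^1.2219 ≈ 3.394 km²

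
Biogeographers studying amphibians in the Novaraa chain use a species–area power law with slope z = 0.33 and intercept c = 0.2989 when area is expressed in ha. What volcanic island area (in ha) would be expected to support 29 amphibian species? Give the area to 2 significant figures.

1000000 ha

29 = 0.2989 × A^0.33  ⇒  A^0.33 = 29/0.2989 = 97.02
ln A = ln(97.02) / 0.33 = 4.5749 / 0.33 = 13.8635
A = e^13.8635 ≈ 1049118 ha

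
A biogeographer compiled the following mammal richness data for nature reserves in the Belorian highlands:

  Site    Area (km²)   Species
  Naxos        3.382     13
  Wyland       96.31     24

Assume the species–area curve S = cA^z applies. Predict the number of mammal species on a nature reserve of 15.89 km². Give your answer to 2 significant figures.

17

z = ln(24/13) / ln(96.31/3.382) = 0.6131 / 3.3491 = 0.1831
c = 13 / 3.382^0.1831 = 13 / 1.25 = 10.4
S₃ = 10.4 × 15.89^0.1831 = 10.4 × 1.659 ≈ 17.26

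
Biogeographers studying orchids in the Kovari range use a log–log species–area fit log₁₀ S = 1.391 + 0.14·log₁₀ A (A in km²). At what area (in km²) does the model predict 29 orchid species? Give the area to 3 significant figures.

3.24 km²

29 = 24.6 × A^0.14  ⇒  A^0.14 = 29/24.6 = 1.179
ln A = ln(1.179) / 0.14 = 0.1644 / 0.14 = 1.1743
A = e^1.1743 ≈ 3.236 km²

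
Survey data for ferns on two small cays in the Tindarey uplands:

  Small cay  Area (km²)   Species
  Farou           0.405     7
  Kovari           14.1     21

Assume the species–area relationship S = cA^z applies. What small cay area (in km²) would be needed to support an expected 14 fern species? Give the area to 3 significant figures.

z = ln(21/7) / ln(14.1/0.405) = 1.0986 / 3.5500 = 0.3095
c = 7 / 0.405^0.3095 = 7 / 0.756 = 9.259
A = (14/9.259)^(1/0.3095) ⇒ ln A = ln(1.512)/0.3095 = 1.3360
A = e^1.3360 ≈ 3.804 km²

3.80 km²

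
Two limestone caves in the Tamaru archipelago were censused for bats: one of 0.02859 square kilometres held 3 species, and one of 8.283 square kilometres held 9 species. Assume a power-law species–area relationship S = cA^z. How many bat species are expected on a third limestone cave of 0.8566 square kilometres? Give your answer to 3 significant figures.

z = ln(9/3) / ln(8.283/0.02859) = 1.0986 / 5.6689 = 0.1938
c = 3 / 0.02859^0.1938 = 3 / 0.5021 = 5.974
S₃ = 5.974 × 0.8566^0.1938 = 5.974 × 0.9704 ≈ 5.798

5.80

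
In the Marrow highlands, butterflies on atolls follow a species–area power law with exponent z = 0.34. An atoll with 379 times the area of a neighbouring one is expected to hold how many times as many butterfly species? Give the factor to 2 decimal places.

S₂/S₁ = (A₂/A₁)^z = 379^0.34
ln(S₂/S₁) = 0.34 × ln 379 = 0.34 × 5.9375 = 2.0188
S₂/S₁ = e^2.0188 ≈ 7.529

7.53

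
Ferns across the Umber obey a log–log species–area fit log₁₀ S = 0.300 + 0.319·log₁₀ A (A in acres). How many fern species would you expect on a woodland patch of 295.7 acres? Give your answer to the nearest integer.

12

S = 1.995 × 295.7^0.319
ln S = ln 1.995 + 0.319 × ln 295.7 = 0.6908 + 0.319 × 5.6893 = 2.5057
S = e^2.5057 ≈ 12.25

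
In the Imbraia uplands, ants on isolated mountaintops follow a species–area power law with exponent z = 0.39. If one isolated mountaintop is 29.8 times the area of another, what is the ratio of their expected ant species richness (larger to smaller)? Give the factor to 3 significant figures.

3.76

S₂/S₁ = (A₂/A₁)^z = 29.8^0.39
ln(S₂/S₁) = 0.39 × ln 29.8 = 0.39 × 3.3945 = 1.3239
S₂/S₁ = e^1.3239 ≈ 3.758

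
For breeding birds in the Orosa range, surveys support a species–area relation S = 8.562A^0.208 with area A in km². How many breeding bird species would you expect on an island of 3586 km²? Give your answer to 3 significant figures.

S = 8.562 × 3586^0.208
ln S = ln 8.562 + 0.208 × ln 3586 = 2.1473 + 0.208 × 8.1848 = 3.8498
S = e^3.8498 ≈ 46.98

47.0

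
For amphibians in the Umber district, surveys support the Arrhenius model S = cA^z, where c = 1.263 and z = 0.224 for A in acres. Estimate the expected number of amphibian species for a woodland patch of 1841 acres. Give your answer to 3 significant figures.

S = 1.263 × 1841^0.224
ln S = ln 1.263 + 0.224 × ln 1841 = 0.2335 + 0.224 × 7.5181 = 1.9175
S = e^1.9175 ≈ 6.804

6.80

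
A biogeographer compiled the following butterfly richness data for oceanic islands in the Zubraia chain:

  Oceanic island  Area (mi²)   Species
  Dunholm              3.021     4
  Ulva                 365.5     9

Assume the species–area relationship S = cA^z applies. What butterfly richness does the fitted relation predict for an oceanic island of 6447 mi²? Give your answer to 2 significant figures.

15

z = ln(9/4) / ln(365.5/3.021) = 0.8109 / 4.7957 = 0.1691
c = 4 / 3.021^0.1691 = 4 / 1.206 = 3.318
S₃ = 3.318 × 6447^0.1691 = 3.318 × 4.407 ≈ 14.62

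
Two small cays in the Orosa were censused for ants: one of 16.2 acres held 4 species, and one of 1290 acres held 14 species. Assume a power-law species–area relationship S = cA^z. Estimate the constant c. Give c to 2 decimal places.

1.80

z = ln(S₂/S₁) / ln(A₂/A₁) = ln(14/4) / ln(1290/16.2) = 1.2528 / 4.3774 = 0.2862
c = S₁ / A₁^z = 4 / 16.2^0.2862 = 4 / 2.219 = 1.803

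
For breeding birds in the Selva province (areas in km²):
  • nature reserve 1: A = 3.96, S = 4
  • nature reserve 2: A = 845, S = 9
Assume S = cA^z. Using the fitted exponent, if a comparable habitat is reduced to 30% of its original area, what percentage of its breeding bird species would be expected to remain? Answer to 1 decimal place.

z = ln(9/4) / ln(845/3.96) = 0.8109 / 5.3631 = 0.1512
S_new/S_old = (A_new/A_old)^z = 0.3^0.1512 = exp(0.1512 × -1.2040) = 0.8336

83.4%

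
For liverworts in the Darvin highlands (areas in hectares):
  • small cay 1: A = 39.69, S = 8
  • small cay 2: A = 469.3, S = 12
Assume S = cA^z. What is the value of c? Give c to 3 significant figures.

4.37

z = ln(S₂/S₁) / ln(A₂/A₁) = ln(12/8) / ln(469.3/39.69) = 0.4055 / 2.4701 = 0.1641
c = S₁ / A₁^z = 8 / 39.69^0.1641 = 8 / 1.83 = 4.372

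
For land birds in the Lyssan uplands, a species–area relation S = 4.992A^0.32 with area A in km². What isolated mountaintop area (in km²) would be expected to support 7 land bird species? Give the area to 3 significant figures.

7 = 4.992 × A^0.32  ⇒  A^0.32 = 7/4.992 = 1.402
ln A = ln(1.402) / 0.32 = 0.3381 / 0.32 = 1.0565
A = e^1.0565 ≈ 2.876 km²

2.88 km²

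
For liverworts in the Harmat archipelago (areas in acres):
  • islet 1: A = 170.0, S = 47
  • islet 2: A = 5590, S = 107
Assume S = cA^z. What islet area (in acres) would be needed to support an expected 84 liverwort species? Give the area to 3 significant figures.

2000 acres

z = ln(107/47) / ln(5590/170) = 0.8227 / 3.4929 = 0.2355
c = 47 / 170^0.2355 = 47 / 3.352 = 14.02
A = (84/14.02)^(1/0.2355) ⇒ ln A = ln(5.991)/0.2355 = 7.6012
A = e^7.6012 ≈ 2001 acres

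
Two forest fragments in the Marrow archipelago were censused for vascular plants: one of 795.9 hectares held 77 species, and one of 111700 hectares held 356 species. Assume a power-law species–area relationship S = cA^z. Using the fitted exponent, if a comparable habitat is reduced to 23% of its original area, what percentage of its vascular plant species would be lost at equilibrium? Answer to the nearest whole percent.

z = ln(356/77) / ln(111700/795.9) = 1.5311 / 4.9441 = 0.3097
S_new/S_old = (A_new/A_old)^z = 0.23^0.3097 = exp(0.3097 × -1.4697) = 0.6344
Fraction lost = 1 − 0.6344 = 0.3656

37%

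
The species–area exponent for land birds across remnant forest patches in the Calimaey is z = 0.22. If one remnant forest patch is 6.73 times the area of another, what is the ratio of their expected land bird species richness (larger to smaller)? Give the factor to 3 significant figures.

1.52

S₂/S₁ = (A₂/A₁)^z = 6.73^0.22
ln(S₂/S₁) = 0.22 × ln 6.73 = 0.22 × 1.9066 = 0.4194
S₂/S₁ = e^0.4194 ≈ 1.521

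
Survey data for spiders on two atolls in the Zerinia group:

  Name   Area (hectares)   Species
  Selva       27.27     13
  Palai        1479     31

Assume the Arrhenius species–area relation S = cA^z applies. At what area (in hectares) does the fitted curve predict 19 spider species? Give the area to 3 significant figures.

z = ln(31/13) / ln(1479/27.27) = 0.8690 / 3.9933 = 0.2176
c = 13 / 27.27^0.2176 = 13 / 2.053 = 6.331
A = (19/6.331)^(1/0.2176) ⇒ ln A = ln(3.001)/0.2176 = 5.0496
A = e^5.0496 ≈ 156 hectares

156 hectares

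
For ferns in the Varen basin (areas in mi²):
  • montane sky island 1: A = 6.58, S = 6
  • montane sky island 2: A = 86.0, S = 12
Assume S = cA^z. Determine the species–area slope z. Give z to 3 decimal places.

0.270

Taking logs: ln S = ln c + z ln A, so z = (ln S₂ − ln S₁)/(ln A₂ − ln A₁).
z = ln(12/6) / ln(86/6.58) = ln(2) / ln(13.07) = 0.6931 / 2.5703 = 0.2697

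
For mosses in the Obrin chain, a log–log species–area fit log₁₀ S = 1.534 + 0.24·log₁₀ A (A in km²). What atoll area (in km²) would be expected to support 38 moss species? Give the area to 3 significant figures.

38 = 34.2 × A^0.24  ⇒  A^0.24 = 38/34.2 = 1.111
ln A = ln(1.111) / 0.24 = 0.1054 / 0.24 = 0.4393
A = e^0.4393 ≈ 1.552 km²

1.55 km²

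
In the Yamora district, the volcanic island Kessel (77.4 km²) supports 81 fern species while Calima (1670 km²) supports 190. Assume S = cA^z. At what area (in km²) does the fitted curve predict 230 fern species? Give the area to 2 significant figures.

3300 km²

z = ln(190/81) / ln(1670/77.4) = 0.8526 / 3.0716 = 0.2776
c = 81 / 77.4^0.2776 = 81 / 3.344 = 24.22
A = (230/24.22)^(1/0.2776) ⇒ ln A = ln(9.495)/0.2776 = 8.1089
A = e^8.1089 ≈ 3324 km²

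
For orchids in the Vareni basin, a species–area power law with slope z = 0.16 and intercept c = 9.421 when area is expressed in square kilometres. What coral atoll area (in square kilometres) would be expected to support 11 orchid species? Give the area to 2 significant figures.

11 = 9.421 × A^0.16  ⇒  A^0.16 = 11/9.421 = 1.168
ln A = ln(1.168) / 0.16 = 0.1550 / 0.16 = 0.9685
A = e^0.9685 ≈ 2.634 square kilometres

2.6 square kilometres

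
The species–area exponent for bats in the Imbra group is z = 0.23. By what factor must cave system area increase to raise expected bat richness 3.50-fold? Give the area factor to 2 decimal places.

(A₂/A₁)^0.23 = 3.5, so A₂/A₁ = 3.5^(1/0.23) = 3.5^4.348
ln(A₂/A₁) = ln 3.5 / 0.23 = 1.2528 / 0.23 = 5.4468
A₂/A₁ = e^5.4468 ≈ 232

232.01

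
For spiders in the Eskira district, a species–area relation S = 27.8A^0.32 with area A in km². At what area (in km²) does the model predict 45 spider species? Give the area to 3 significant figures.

45 = 27.8 × A^0.32  ⇒  A^0.32 = 45/27.8 = 1.619
ln A = ln(1.619) / 0.32 = 0.4816 / 0.32 = 1.5051
A = e^1.5051 ≈ 4.505 km²

4.50 km²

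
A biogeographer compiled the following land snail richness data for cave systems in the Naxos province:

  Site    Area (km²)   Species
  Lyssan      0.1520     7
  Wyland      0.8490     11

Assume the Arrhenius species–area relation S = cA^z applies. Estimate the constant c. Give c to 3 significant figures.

z = ln(S₂/S₁) / ln(A₂/A₁) = ln(11/7) / ln(0.849/0.152) = 0.4520 / 1.7202 = 0.2628
c = S₁ / A₁^z = 7 / 0.152^0.2628 = 7 / 0.6096 = 11.48

11.5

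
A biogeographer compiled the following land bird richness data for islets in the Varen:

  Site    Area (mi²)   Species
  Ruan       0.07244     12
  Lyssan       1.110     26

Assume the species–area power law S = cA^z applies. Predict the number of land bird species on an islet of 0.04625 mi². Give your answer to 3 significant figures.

z = ln(26/12) / ln(1.11/0.07244) = 0.7732 / 2.7294 = 0.2833
c = 12 / 0.07244^0.2833 = 12 / 0.4754 = 25.24
S₃ = 25.24 × 0.04625^0.2833 = 25.24 × 0.4186 ≈ 10.57

10.6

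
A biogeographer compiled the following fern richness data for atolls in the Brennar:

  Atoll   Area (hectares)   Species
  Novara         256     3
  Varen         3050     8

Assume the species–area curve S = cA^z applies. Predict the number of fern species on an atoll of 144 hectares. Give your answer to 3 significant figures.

2.39

z = ln(8/3) / ln(3050/256) = 0.9808 / 2.4777 = 0.3959
c = 3 / 256^0.3959 = 3 / 8.981 = 0.334
S₃ = 0.334 × 144^0.3959 = 0.334 × 7.152 ≈ 2.389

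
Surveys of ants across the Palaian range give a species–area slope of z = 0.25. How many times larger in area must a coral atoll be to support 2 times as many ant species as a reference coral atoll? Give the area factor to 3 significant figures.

16.0

(A₂/A₁)^0.25 = 2, so A₂/A₁ = 2^(1/0.25) = 2^4
ln(A₂/A₁) = ln 2 / 0.25 = 0.6931 / 0.25 = 2.7726
A₂/A₁ = e^2.7726 ≈ 16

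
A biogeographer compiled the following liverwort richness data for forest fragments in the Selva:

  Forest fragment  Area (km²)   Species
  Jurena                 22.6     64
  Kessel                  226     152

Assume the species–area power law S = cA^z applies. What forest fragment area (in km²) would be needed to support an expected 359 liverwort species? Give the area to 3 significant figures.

z = ln(152/64) / ln(226/22.6) = 0.8650 / 2.3026 = 0.3757
c = 64 / 22.6^0.3757 = 64 / 3.226 = 19.84
A = (359/19.84)^(1/0.3757) ⇒ ln A = ln(18.1)/0.3757 = 7.7083
A = e^7.7083 ≈ 2227 km²

2230 km²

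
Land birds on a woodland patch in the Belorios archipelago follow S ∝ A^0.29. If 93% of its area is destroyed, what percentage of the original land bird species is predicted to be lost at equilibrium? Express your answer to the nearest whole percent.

54%

S_new/S_old = (A_new/A_old)^z = 0.07^0.29
= exp(0.29 × ln 0.07) = exp(0.29 × -2.6593) = exp(-0.7712) ≈ 0.4625
Fraction lost = 1 − 0.4625 = 0.5375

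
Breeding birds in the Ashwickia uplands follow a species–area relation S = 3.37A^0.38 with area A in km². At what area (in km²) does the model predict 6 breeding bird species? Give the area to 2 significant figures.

6 = 3.37 × A^0.38  ⇒  A^0.38 = 6/3.37 = 1.78
ln A = ln(1.78) / 0.38 = 0.5768 / 0.38 = 1.5180
A = e^1.5180 ≈ 4.563 km²

4.6 km²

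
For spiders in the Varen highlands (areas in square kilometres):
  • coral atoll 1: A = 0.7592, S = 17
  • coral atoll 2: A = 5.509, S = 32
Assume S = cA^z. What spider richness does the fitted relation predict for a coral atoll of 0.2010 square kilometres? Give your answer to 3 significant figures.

11.1

z = ln(32/17) / ln(5.509/0.7592) = 0.6325 / 1.9819 = 0.3192
c = 17 / 0.7592^0.3192 = 17 / 0.9158 = 18.56
S₃ = 18.56 × 0.201^0.3192 = 18.56 × 0.5993 ≈ 11.12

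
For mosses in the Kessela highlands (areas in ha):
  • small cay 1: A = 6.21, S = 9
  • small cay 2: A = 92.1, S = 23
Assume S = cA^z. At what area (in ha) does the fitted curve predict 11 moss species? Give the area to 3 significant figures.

11.1 ha

z = ln(23/9) / ln(92.1/6.21) = 0.9383 / 2.6967 = 0.3479
c = 9 / 6.21^0.3479 = 9 / 1.888 = 4.768
A = (11/4.768)^(1/0.3479) ⇒ ln A = ln(2.307)/0.3479 = 2.4029
A = e^2.4029 ≈ 11.06 ha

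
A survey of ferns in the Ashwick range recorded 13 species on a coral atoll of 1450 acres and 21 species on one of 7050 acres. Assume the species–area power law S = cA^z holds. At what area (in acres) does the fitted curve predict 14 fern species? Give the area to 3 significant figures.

1850 acres

z = ln(21/13) / ln(7050/1450) = 0.4796 / 1.5815 = 0.3032
c = 13 / 1450^0.3032 = 13 / 9.092 = 1.43
A = (14/1.43)^(1/0.3032) ⇒ ln A = ln(9.792)/0.3032 = 7.5237
A = e^7.5237 ≈ 1851 acres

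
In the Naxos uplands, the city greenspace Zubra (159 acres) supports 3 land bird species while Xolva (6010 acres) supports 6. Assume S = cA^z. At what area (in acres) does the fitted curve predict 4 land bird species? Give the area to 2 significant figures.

720 acres

z = ln(6/3) / ln(6010/159) = 0.6931 / 3.6323 = 0.1908
c = 3 / 159^0.1908 = 3 / 2.631 = 1.14
A = (4/1.14)^(1/0.1908) ⇒ ln A = ln(3.508)/0.1908 = 6.5764
A = e^6.5764 ≈ 718 acres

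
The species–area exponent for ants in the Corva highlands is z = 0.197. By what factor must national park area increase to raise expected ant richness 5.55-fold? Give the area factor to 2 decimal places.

5999.80

(A₂/A₁)^0.197 = 5.55, so A₂/A₁ = 5.55^(1/0.197) = 5.55^5.076
ln(A₂/A₁) = ln 5.55 / 0.197 = 1.7138 / 0.197 = 8.6995
A₂/A₁ = e^8.6995 ≈ 6000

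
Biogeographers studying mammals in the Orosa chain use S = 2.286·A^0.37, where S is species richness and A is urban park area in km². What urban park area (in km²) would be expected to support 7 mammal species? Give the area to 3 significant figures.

20.6 km²

7 = 2.286 × A^0.37  ⇒  A^0.37 = 7/2.286 = 3.062
ln A = ln(3.062) / 0.37 = 1.1191 / 0.37 = 3.0246
A = e^3.0246 ≈ 20.59 km²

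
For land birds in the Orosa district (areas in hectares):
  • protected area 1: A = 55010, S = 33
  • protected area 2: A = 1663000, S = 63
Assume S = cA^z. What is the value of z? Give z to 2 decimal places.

Taking logs: ln S = ln c + z ln A, so z = (ln S₂ − ln S₁)/(ln A₂ − ln A₁).
z = ln(63/33) / ln(1663000/55010) = ln(1.909) / ln(30.23) = 0.6466 / 3.4089 = 0.1897

0.19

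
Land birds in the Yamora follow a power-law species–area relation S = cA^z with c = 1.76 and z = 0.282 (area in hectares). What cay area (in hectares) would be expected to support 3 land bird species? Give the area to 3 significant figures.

6.63 hectares

3 = 1.76 × A^0.282  ⇒  A^0.282 = 3/1.76 = 1.705
ln A = ln(1.705) / 0.282 = 0.5333 / 0.282 = 1.8911
A = e^1.8911 ≈ 6.627 hectares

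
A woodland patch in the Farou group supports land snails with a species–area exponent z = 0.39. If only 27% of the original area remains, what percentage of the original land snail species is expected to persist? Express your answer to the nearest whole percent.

60%

S_new/S_old = (A_new/A_old)^z = 0.27^0.39
= exp(0.39 × ln 0.27) = exp(0.39 × -1.3093) = exp(-0.5106) ≈ 0.6001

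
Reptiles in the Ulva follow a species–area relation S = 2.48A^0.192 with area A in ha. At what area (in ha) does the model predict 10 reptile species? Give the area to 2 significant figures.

10 = 2.48 × A^0.192  ⇒  A^0.192 = 10/2.48 = 4.032
ln A = ln(4.032) / 0.192 = 1.3943 / 0.192 = 7.2621
A = e^7.2621 ≈ 1425 ha

1400 ha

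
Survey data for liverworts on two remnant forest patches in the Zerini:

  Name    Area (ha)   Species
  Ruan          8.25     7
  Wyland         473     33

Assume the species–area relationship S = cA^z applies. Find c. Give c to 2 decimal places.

z = ln(S₂/S₁) / ln(A₂/A₁) = ln(33/7) / ln(473/8.25) = 1.5506 / 4.0489 = 0.3830
c = S₁ / A₁^z = 7 / 8.25^0.3830 = 7 / 2.244 = 3.12

3.12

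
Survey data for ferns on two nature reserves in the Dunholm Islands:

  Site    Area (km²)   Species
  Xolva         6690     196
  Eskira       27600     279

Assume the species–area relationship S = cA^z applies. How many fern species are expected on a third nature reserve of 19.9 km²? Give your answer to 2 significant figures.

46

z = ln(279/196) / ln(27600/6690) = 0.3531 / 1.4172 = 0.2492
c = 196 / 6690^0.2492 = 196 / 8.977 = 21.83
S₃ = 21.83 × 19.9^0.2492 = 21.83 × 2.107 ≈ 46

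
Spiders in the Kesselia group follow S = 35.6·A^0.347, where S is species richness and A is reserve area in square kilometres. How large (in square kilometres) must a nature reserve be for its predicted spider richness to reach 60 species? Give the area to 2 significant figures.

60 = 35.6 × A^0.347  ⇒  A^0.347 = 60/35.6 = 1.685
ln A = ln(1.685) / 0.347 = 0.5220 / 0.347 = 1.5043
A = e^1.5043 ≈ 4.501 square kilometres

4.5 square kilometres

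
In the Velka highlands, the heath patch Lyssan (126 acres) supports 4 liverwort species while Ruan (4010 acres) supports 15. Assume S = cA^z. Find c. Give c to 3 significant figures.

z = ln(S₂/S₁) / ln(A₂/A₁) = ln(15/4) / ln(4010/126) = 1.3218 / 3.4603 = 0.3820
c = S₁ / A₁^z = 4 / 126^0.3820 = 4 / 6.343 = 0.6306

0.631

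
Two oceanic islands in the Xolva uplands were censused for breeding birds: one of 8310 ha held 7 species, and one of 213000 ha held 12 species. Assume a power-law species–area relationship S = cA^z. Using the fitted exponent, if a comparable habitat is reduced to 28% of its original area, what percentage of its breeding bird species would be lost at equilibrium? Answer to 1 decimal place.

z = ln(12/7) / ln(213000/8310) = 0.5390 / 3.2438 = 0.1662
S_new/S_old = (A_new/A_old)^z = 0.28^0.1662 = exp(0.1662 × -1.2730) = 0.8094
Fraction lost = 1 − 0.8094 = 0.1906

19.1%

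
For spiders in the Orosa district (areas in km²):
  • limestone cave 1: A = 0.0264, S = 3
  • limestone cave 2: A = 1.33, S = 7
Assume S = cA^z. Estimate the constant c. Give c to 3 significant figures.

6.58

z = ln(S₂/S₁) / ln(A₂/A₁) = ln(7/3) / ln(1.33/0.0264) = 0.8473 / 3.9196 = 0.2162
c = S₁ / A₁^z = 3 / 0.0264^0.2162 = 3 / 0.4558 = 6.582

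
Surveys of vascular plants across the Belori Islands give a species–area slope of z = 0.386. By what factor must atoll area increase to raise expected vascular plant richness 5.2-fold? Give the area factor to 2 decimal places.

71.60

(A₂/A₁)^0.386 = 5.2, so A₂/A₁ = 5.2^(1/0.386) = 5.2^2.591
ln(A₂/A₁) = ln 5.2 / 0.386 = 1.6487 / 0.386 = 4.2711
A₂/A₁ = e^4.2711 ≈ 71.6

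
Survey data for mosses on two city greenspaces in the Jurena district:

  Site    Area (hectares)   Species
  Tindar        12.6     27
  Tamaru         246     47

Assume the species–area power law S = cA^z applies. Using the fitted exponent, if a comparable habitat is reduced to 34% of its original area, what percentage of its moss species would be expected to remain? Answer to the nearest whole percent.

82%

z = ln(47/27) / ln(246/12.6) = 0.5543 / 2.9716 = 0.1865
S_new/S_old = (A_new/A_old)^z = 0.34^0.1865 = exp(0.1865 × -1.0788) = 0.8177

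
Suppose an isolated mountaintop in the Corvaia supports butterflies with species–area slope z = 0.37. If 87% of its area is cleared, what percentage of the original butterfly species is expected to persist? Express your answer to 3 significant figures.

47.0%

S_new/S_old = (A_new/A_old)^z = 0.13^0.37
= exp(0.37 × ln 0.13) = exp(0.37 × -2.0402) = exp(-0.7549) ≈ 0.4701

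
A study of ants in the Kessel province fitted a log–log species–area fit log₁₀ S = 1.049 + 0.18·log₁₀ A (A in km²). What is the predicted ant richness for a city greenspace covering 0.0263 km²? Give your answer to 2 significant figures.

5.8

S = 11.19 × 0.0263^0.18
ln S = ln 11.19 + 0.18 × ln 0.0263 = 2.4154 + 0.18 × -3.6382 = 1.7605
S = e^1.7605 ≈ 5.816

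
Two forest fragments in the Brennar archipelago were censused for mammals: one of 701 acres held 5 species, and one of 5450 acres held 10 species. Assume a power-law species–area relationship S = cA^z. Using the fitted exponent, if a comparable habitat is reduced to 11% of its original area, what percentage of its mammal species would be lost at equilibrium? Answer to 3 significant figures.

z = ln(10/5) / ln(5450/701) = 0.6931 / 2.0509 = 0.3380
S_new/S_old = (A_new/A_old)^z = 0.11^0.3380 = exp(0.3380 × -2.2073) = 0.4743
Fraction lost = 1 − 0.4743 = 0.5257

52.6%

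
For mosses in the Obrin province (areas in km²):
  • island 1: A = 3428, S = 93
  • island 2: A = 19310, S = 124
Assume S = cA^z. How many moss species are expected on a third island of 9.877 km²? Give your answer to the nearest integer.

35

z = ln(124/93) / ln(19310/3428) = 0.2877 / 1.7286 = 0.1664
c = 93 / 3428^0.1664 = 93 / 3.875 = 24
S₃ = 24 × 9.877^0.1664 = 24 × 1.464 ≈ 35.13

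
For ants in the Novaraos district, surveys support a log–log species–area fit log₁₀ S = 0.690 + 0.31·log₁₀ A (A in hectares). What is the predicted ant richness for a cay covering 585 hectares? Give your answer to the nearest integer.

S = 4.898 × 585^0.31 = 4.898 × 7.208 ≈ 35.3

35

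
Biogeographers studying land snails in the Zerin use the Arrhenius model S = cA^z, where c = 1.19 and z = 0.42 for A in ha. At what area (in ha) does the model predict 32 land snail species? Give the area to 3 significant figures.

32 = 1.19 × A^0.42  ⇒  A^0.42 = 32/1.19 = 26.89
ln A = ln(26.89) / 0.42 = 3.2918 / 0.42 = 7.8376
A = e^7.8376 ≈ 2534 ha

2530 ha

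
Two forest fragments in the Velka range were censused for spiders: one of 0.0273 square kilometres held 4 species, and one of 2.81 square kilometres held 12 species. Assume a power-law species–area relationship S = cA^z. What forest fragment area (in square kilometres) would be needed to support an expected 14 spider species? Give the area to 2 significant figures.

z = ln(12/4) / ln(2.81/0.0273) = 1.0986 / 4.6341 = 0.2371
c = 4 / 0.0273^0.2371 = 4 / 0.4258 = 9.393
A = (14/9.393)^(1/0.2371) ⇒ ln A = ln(1.49)/0.2371 = 1.6834
A = e^1.6834 ≈ 5.384 square kilometres

5.4 square kilometres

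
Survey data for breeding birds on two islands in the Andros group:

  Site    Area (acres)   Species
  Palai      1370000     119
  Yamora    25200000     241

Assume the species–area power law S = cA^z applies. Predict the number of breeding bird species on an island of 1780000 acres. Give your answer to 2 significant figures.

z = ln(241/119) / ln(25200000/1370000) = 0.7057 / 2.9120 = 0.2423
c = 119 / 1370000^0.2423 = 119 / 30.7 = 3.876
S₃ = 3.876 × 1780000^0.2423 = 3.876 × 32.71 ≈ 126.8

130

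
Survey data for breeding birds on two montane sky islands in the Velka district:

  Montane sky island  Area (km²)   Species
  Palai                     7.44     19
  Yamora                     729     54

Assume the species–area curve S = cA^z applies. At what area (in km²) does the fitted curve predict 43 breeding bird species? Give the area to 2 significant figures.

270 km²

z = ln(54/19) / ln(729/7.44) = 1.0445 / 4.5848 = 0.2278
c = 19 / 7.44^0.2278 = 19 / 1.58 = 12.03
A = (43/12.03)^(1/0.2278) ⇒ ln A = ln(3.575)/0.2278 = 5.5919
A = e^5.5919 ≈ 268.2 km²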